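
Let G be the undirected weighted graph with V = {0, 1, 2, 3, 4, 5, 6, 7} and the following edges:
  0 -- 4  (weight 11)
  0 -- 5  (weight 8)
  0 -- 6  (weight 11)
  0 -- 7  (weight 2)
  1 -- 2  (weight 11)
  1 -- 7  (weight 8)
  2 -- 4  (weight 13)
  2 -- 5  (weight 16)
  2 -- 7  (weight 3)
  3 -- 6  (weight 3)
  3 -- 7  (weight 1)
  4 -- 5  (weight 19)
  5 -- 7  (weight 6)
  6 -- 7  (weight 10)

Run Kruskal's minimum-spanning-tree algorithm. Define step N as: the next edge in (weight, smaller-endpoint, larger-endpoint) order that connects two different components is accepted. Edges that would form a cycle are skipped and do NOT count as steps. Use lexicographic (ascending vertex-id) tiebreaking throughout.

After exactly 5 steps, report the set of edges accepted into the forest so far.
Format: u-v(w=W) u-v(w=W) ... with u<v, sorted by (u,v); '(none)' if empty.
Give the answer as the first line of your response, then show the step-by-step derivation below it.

0-7(w=2) 2-7(w=3) 3-6(w=3) 3-7(w=1) 5-7(w=6)

step 1: add edge 3-7 (w=1); MST = {3-7(w=1)}
step 2: add edge 0-7 (w=2); MST = {0-7(w=2) 3-7(w=1)}
step 3: add edge 2-7 (w=3); MST = {0-7(w=2) 2-7(w=3) 3-7(w=1)}
step 4: add edge 3-6 (w=3); MST = {0-7(w=2) 2-7(w=3) 3-6(w=3) 3-7(w=1)}
step 5: add edge 5-7 (w=6); MST = {0-7(w=2) 2-7(w=3) 3-6(w=3) 3-7(w=1) 5-7(w=6)}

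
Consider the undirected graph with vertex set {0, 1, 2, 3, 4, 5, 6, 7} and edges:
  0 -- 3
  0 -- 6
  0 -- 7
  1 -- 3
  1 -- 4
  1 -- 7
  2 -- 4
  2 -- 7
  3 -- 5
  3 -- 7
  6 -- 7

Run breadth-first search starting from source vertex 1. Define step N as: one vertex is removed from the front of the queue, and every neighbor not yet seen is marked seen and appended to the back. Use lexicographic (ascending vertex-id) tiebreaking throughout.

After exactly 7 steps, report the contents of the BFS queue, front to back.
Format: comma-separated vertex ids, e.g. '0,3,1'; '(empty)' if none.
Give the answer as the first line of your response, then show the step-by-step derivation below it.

6

step 1: dequeue 1; queue=[3,4,7]; order=1
step 2: dequeue 3; queue=[4,7,0,5]; order=1,3
step 3: dequeue 4; queue=[7,0,5,2]; order=1,3,4
step 4: dequeue 7; queue=[0,5,2,6]; order=1,3,4,7
step 5: dequeue 0; queue=[5,2,6]; order=1,3,4,7,0
step 6: dequeue 5; queue=[2,6]; order=1,3,4,7,0,5
step 7: dequeue 2; queue=[6]; order=1,3,4,7,0,5,2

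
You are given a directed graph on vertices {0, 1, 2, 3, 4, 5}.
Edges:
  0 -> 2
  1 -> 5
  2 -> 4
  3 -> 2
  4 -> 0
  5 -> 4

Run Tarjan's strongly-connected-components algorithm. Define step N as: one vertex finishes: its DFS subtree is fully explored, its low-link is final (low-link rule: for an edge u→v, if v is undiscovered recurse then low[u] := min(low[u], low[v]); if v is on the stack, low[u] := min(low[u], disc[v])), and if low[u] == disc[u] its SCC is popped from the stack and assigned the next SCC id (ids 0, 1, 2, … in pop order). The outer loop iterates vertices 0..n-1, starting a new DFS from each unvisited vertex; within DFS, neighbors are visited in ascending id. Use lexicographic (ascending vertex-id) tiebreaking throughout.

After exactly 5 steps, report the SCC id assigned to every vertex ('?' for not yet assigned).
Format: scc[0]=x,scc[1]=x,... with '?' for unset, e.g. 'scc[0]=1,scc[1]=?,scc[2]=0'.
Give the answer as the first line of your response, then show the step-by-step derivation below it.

scc[0]=0,scc[1]=2,scc[2]=0,scc[3]=?,scc[4]=0,scc[5]=1

step 1: low=(low[0]=0,low[1]=?,low[2]=1,low[3]=?,low[4]=0,low[5]=?); scc=(scc[0]=?,scc[1]=?,scc[2]=?,scc[3]=?,scc[4]=?,scc[5]=?)
step 2: low=(low[0]=0,low[1]=?,low[2]=0,low[3]=?,low[4]=0,low[5]=?); scc=(scc[0]=?,scc[1]=?,scc[2]=?,scc[3]=?,scc[4]=?,scc[5]=?)
step 3: low=(low[0]=0,low[1]=?,low[2]=0,low[3]=?,low[4]=0,low[5]=?); scc=(scc[0]=0,scc[1]=?,scc[2]=0,scc[3]=?,scc[4]=0,scc[5]=?)
step 4: low=(low[0]=0,low[1]=3,low[2]=0,low[3]=?,low[4]=0,low[5]=4); scc=(scc[0]=0,scc[1]=?,scc[2]=0,scc[3]=?,scc[4]=0,scc[5]=1)
step 5: low=(low[0]=0,low[1]=3,low[2]=0,low[3]=?,low[4]=0,low[5]=4); scc=(scc[0]=0,scc[1]=2,scc[2]=0,scc[3]=?,scc[4]=0,scc[5]=1)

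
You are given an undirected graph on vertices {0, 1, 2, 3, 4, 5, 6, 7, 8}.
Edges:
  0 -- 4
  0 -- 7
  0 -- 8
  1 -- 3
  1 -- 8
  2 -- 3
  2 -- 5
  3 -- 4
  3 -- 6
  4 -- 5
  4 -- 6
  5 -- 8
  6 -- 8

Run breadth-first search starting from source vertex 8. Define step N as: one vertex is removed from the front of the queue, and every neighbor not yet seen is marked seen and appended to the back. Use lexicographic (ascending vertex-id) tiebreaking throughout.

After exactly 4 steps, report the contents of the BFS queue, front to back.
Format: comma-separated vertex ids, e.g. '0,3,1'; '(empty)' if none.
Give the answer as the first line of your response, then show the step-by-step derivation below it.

6,4,7,3,2

step 1: dequeue 8; queue=[0,1,5,6]; order=8
step 2: dequeue 0; queue=[1,5,6,4,7]; order=8,0
step 3: dequeue 1; queue=[5,6,4,7,3]; order=8,0,1
step 4: dequeue 5; queue=[6,4,7,3,2]; order=8,0,1,5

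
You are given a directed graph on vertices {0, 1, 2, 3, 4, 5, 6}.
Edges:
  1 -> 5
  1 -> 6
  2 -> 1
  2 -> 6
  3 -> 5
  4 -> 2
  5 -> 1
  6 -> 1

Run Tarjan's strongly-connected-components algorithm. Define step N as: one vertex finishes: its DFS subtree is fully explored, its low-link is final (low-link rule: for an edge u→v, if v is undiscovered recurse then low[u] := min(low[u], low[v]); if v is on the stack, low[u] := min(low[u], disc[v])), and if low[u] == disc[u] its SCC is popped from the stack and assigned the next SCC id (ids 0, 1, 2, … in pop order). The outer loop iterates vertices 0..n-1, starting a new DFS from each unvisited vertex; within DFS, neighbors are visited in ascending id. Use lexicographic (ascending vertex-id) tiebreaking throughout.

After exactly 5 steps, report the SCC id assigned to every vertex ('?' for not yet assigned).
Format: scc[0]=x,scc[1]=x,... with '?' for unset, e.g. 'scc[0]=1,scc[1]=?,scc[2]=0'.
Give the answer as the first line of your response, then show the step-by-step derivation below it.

scc[0]=0,scc[1]=1,scc[2]=2,scc[3]=?,scc[4]=?,scc[5]=1,scc[6]=1

step 1: low=(low[0]=0,low[1]=?,low[2]=?,low[3]=?,low[4]=?,low[5]=?,low[6]=?); scc=(scc[0]=0,scc[1]=?,scc[2]=?,scc[3]=?,scc[4]=?,scc[5]=?,scc[6]=?)
step 2: low=(low[0]=0,low[1]=1,low[2]=?,low[3]=?,low[4]=?,low[5]=1,low[6]=?); scc=(scc[0]=0,scc[1]=?,scc[2]=?,scc[3]=?,scc[4]=?,scc[5]=?,scc[6]=?)
step 3: low=(low[0]=0,low[1]=1,low[2]=?,low[3]=?,low[4]=?,low[5]=1,low[6]=1); scc=(scc[0]=0,scc[1]=?,scc[2]=?,scc[3]=?,scc[4]=?,scc[5]=?,scc[6]=?)
step 4: low=(low[0]=0,low[1]=1,low[2]=?,low[3]=?,low[4]=?,low[5]=1,low[6]=1); scc=(scc[0]=0,scc[1]=1,scc[2]=?,scc[3]=?,scc[4]=?,scc[5]=1,scc[6]=1)
step 5: low=(low[0]=0,low[1]=1,low[2]=4,low[3]=?,low[4]=?,low[5]=1,low[6]=1); scc=(scc[0]=0,scc[1]=1,scc[2]=2,scc[3]=?,scc[4]=?,scc[5]=1,scc[6]=1)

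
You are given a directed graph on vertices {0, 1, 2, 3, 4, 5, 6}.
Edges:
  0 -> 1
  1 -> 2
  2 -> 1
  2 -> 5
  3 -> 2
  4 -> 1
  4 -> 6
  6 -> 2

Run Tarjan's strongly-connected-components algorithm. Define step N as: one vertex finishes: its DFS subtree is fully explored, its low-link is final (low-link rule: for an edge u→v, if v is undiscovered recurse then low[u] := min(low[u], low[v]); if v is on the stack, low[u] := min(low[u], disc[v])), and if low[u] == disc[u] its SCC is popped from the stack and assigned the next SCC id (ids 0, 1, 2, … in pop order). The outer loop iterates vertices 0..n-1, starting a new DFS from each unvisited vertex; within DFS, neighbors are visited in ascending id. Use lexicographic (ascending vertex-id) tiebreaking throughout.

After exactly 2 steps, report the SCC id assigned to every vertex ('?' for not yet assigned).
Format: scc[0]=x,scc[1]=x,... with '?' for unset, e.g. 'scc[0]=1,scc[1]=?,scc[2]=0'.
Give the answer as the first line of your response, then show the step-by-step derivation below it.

scc[0]=?,scc[1]=?,scc[2]=?,scc[3]=?,scc[4]=?,scc[5]=0,scc[6]=?

step 1: low=(low[0]=0,low[1]=1,low[2]=1,low[3]=?,low[4]=?,low[5]=3,low[6]=?); scc=(scc[0]=?,scc[1]=?,scc[2]=?,scc[3]=?,scc[4]=?,scc[5]=0,scc[6]=?)
step 2: low=(low[0]=0,low[1]=1,low[2]=1,low[3]=?,low[4]=?,low[5]=3,low[6]=?); scc=(scc[0]=?,scc[1]=?,scc[2]=?,scc[3]=?,scc[4]=?,scc[5]=0,scc[6]=?)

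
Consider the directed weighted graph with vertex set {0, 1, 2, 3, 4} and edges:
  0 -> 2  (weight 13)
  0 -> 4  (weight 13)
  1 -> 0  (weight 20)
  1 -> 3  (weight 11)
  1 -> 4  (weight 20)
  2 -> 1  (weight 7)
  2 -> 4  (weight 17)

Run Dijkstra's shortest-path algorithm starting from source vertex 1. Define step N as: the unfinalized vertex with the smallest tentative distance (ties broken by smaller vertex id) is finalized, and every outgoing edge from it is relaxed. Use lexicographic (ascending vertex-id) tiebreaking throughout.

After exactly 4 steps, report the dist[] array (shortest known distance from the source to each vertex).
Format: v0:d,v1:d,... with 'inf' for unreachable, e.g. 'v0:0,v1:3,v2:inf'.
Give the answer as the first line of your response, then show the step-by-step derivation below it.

v0:20,v1:0,v2:33,v3:11,v4:20

step 1: dist = v0:20,v1:0,v2:inf,v3:11,v4:20
step 2: dist = v0:20,v1:0,v2:inf,v3:11,v4:20
step 3: dist = v0:20,v1:0,v2:33,v3:11,v4:20
step 4: dist = v0:20,v1:0,v2:33,v3:11,v4:20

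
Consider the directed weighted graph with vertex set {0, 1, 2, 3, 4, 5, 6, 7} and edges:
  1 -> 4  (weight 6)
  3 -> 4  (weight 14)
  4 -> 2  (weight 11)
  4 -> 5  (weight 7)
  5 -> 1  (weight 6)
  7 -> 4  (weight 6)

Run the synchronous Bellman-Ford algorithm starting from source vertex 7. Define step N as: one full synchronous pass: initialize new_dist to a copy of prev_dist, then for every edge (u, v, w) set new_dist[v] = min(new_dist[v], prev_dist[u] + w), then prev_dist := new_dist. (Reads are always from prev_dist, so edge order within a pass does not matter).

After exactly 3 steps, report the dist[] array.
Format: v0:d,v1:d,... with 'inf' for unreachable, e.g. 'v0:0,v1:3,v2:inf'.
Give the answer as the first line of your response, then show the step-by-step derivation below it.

v0:inf,v1:19,v2:17,v3:inf,v4:6,v5:13,v6:inf,v7:0

step 1: dist = v0:inf,v1:inf,v2:inf,v3:inf,v4:6,v5:inf,v6:inf,v7:0
step 2: dist = v0:inf,v1:inf,v2:17,v3:inf,v4:6,v5:13,v6:inf,v7:0
step 3: dist = v0:inf,v1:19,v2:17,v3:inf,v4:6,v5:13,v6:inf,v7:0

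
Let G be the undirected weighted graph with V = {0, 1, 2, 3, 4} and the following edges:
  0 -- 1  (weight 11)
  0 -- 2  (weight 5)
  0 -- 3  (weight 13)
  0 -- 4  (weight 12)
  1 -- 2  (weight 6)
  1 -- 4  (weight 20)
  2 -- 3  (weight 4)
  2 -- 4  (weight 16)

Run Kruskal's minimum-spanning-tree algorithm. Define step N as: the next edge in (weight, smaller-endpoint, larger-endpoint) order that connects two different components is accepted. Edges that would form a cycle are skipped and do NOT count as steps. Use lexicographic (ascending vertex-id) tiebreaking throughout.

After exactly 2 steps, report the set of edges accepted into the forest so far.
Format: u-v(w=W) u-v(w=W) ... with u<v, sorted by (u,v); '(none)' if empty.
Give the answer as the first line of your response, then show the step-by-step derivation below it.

0-2(w=5) 2-3(w=4)

step 1: add edge 2-3 (w=4); MST = {2-3(w=4)}
step 2: add edge 0-2 (w=5); MST = {0-2(w=5) 2-3(w=4)}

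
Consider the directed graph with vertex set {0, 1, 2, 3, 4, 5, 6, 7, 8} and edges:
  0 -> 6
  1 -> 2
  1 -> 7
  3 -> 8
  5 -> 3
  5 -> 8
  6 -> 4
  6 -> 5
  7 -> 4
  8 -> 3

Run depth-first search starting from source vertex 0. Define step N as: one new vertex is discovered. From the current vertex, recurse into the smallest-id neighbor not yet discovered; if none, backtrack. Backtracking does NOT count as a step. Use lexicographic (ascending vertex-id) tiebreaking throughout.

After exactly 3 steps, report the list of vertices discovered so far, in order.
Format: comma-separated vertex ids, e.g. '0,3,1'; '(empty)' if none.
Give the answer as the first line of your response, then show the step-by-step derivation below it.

0,6,4

step 1: discover 0; path=0; order=0
step 2: discover 6; path=0>6; order=0,6
step 3: discover 4; path=0>6>4; order=0,6,4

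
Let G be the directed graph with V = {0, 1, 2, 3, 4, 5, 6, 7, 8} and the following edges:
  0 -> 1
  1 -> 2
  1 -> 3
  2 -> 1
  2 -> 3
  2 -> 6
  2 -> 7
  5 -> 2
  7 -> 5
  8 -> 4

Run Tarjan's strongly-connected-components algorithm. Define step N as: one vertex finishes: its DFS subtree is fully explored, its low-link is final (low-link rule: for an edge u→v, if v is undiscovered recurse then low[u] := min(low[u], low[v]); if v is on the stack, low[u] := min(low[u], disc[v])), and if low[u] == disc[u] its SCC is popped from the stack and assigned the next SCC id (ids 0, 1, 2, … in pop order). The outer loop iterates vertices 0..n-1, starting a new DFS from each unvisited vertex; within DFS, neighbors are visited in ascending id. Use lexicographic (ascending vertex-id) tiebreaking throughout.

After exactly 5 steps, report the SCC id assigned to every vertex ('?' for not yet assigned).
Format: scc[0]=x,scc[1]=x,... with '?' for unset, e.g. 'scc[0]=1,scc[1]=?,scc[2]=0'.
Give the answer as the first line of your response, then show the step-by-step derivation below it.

scc[0]=?,scc[1]=?,scc[2]=?,scc[3]=0,scc[4]=?,scc[5]=?,scc[6]=1,scc[7]=?,scc[8]=?

step 1: low=(low[0]=0,low[1]=1,low[2]=1,low[3]=3,low[4]=?,low[5]=?,low[6]=?,low[7]=?,low[8]=?); scc=(scc[0]=?,scc[1]=?,scc[2]=?,scc[3]=0,scc[4]=?,scc[5]=?,scc[6]=?,scc[7]=?,scc[8]=?)
step 2: low=(low[0]=0,low[1]=1,low[2]=1,low[3]=3,low[4]=?,low[5]=?,low[6]=4,low[7]=?,low[8]=?); scc=(scc[0]=?,scc[1]=?,scc[2]=?,scc[3]=0,scc[4]=?,scc[5]=?,scc[6]=1,scc[7]=?,scc[8]=?)
step 3: low=(low[0]=0,low[1]=1,low[2]=1,low[3]=3,low[4]=?,low[5]=2,low[6]=4,low[7]=5,low[8]=?); scc=(scc[0]=?,scc[1]=?,scc[2]=?,scc[3]=0,scc[4]=?,scc[5]=?,scc[6]=1,scc[7]=?,scc[8]=?)
step 4: low=(low[0]=0,low[1]=1,low[2]=1,low[3]=3,low[4]=?,low[5]=2,low[6]=4,low[7]=2,low[8]=?); scc=(scc[0]=?,scc[1]=?,scc[2]=?,scc[3]=0,scc[4]=?,scc[5]=?,scc[6]=1,scc[7]=?,scc[8]=?)
step 5: low=(low[0]=0,low[1]=1,low[2]=1,low[3]=3,low[4]=?,low[5]=2,low[6]=4,low[7]=2,low[8]=?); scc=(scc[0]=?,scc[1]=?,scc[2]=?,scc[3]=0,scc[4]=?,scc[5]=?,scc[6]=1,scc[7]=?,scc[8]=?)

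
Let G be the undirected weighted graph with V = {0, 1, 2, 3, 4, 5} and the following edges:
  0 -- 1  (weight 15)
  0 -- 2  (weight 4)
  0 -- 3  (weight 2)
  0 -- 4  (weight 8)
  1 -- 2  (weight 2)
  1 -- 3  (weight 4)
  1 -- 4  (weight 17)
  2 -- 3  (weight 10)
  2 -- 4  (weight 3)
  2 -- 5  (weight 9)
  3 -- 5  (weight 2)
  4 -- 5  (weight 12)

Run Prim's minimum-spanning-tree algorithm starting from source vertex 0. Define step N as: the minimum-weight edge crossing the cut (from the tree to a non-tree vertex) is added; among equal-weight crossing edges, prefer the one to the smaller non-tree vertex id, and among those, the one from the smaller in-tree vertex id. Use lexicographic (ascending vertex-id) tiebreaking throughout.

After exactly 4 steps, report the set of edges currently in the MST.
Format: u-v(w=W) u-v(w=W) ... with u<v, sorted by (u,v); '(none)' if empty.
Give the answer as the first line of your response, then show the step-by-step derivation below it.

0-3(w=2) 1-2(w=2) 1-3(w=4) 3-5(w=2)

step 1: add edge 0-3 (w=2); MST = {0-3(w=2)}
step 2: add edge 3-5 (w=2); MST = {0-3(w=2) 3-5(w=2)}
step 3: add edge 1-3 (w=4); MST = {0-3(w=2) 1-3(w=4) 3-5(w=2)}
step 4: add edge 1-2 (w=2); MST = {0-3(w=2) 1-2(w=2) 1-3(w=4) 3-5(w=2)}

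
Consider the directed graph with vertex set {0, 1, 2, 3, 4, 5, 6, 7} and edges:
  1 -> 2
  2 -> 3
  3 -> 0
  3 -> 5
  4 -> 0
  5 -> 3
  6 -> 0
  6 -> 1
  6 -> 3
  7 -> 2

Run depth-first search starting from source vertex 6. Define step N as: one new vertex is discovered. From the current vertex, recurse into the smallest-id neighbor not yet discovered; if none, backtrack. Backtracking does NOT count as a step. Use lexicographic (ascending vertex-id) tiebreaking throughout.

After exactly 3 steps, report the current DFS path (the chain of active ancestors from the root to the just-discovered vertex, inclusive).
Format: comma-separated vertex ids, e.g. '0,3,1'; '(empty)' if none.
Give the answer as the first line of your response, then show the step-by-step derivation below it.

6,1

step 1: discover 6; path=6; order=6
step 2: discover 0; path=6>0; order=6,0
step 3: discover 1; path=6>1; order=6,0,1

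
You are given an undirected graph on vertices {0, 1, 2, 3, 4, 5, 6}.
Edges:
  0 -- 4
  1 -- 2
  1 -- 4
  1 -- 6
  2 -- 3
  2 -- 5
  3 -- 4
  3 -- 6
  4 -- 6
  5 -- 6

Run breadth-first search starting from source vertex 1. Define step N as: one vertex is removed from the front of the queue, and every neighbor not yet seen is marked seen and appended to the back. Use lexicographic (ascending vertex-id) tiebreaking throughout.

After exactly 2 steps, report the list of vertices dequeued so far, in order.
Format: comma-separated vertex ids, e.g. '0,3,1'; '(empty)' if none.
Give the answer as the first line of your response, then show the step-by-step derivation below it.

1,2

step 1: dequeue 1; queue=[2,4,6]; order=1
step 2: dequeue 2; queue=[4,6,3,5]; order=1,2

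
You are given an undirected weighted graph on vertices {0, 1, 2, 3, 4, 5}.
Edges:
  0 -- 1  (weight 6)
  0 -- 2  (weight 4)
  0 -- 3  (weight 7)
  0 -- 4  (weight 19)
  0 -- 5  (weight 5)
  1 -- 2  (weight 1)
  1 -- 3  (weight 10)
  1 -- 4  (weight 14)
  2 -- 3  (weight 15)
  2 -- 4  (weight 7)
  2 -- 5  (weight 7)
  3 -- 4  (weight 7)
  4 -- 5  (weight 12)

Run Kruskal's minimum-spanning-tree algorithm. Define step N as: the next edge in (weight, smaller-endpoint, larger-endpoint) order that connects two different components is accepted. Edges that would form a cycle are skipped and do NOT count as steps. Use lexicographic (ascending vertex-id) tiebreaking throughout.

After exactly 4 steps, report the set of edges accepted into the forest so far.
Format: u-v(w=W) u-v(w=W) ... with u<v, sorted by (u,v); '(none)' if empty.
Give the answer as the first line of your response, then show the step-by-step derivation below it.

0-2(w=4) 0-3(w=7) 0-5(w=5) 1-2(w=1)

step 1: add edge 1-2 (w=1); MST = {1-2(w=1)}
step 2: add edge 0-2 (w=4); MST = {0-2(w=4) 1-2(w=1)}
step 3: add edge 0-5 (w=5); MST = {0-2(w=4) 0-5(w=5) 1-2(w=1)}
step 4: add edge 0-3 (w=7); MST = {0-2(w=4) 0-3(w=7) 0-5(w=5) 1-2(w=1)}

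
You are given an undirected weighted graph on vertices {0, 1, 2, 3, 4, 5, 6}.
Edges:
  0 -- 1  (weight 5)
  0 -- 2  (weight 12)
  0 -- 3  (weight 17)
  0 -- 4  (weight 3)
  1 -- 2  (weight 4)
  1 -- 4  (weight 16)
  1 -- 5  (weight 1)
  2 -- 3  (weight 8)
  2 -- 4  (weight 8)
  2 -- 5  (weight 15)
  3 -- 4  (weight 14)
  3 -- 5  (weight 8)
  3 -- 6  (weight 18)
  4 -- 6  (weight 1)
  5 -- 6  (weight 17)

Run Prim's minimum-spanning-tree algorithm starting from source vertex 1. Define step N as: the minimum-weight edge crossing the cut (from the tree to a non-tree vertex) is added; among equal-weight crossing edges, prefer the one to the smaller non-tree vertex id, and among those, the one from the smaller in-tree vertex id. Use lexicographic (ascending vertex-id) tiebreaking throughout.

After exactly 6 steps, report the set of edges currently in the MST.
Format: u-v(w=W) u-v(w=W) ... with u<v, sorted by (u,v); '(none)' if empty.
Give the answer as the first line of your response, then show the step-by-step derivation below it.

0-1(w=5) 0-4(w=3) 1-2(w=4) 1-5(w=1) 2-3(w=8) 4-6(w=1)

step 1: add edge 1-5 (w=1); MST = {1-5(w=1)}
step 2: add edge 1-2 (w=4); MST = {1-2(w=4) 1-5(w=1)}
step 3: add edge 0-1 (w=5); MST = {0-1(w=5) 1-2(w=4) 1-5(w=1)}
step 4: add edge 0-4 (w=3); MST = {0-1(w=5) 0-4(w=3) 1-2(w=4) 1-5(w=1)}
step 5: add edge 4-6 (w=1); MST = {0-1(w=5) 0-4(w=3) 1-2(w=4) 1-5(w=1) 4-6(w=1)}
step 6: add edge 2-3 (w=8); MST = {0-1(w=5) 0-4(w=3) 1-2(w=4) 1-5(w=1) 2-3(w=8) 4-6(w=1)}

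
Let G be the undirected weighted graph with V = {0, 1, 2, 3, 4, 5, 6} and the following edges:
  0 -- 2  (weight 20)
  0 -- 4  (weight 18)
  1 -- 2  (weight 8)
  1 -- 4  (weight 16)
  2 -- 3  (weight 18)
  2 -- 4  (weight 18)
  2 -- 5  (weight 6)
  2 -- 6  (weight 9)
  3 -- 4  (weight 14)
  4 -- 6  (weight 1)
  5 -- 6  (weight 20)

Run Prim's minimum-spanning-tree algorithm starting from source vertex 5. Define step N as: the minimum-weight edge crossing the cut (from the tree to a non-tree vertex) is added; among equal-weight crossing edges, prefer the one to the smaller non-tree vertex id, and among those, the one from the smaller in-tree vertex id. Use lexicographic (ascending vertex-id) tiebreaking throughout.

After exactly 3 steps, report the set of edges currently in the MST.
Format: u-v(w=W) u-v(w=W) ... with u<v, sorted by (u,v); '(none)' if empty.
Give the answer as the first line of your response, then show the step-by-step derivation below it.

1-2(w=8) 2-5(w=6) 2-6(w=9)

step 1: add edge 2-5 (w=6); MST = {2-5(w=6)}
step 2: add edge 1-2 (w=8); MST = {1-2(w=8) 2-5(w=6)}
step 3: add edge 2-6 (w=9); MST = {1-2(w=8) 2-5(w=6) 2-6(w=9)}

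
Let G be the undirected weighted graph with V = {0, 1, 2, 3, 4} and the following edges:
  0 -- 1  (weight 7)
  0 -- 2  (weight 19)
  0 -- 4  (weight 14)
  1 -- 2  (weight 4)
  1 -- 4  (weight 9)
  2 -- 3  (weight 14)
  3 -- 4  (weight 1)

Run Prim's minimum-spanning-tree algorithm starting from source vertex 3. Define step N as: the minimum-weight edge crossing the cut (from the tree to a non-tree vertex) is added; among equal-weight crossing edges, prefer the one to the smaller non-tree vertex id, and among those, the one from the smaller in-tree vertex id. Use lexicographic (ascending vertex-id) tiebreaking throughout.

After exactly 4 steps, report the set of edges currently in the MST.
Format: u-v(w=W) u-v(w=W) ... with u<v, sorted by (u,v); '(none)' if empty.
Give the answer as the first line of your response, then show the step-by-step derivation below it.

0-1(w=7) 1-2(w=4) 1-4(w=9) 3-4(w=1)

step 1: add edge 3-4 (w=1); MST = {3-4(w=1)}
step 2: add edge 1-4 (w=9); MST = {1-4(w=9) 3-4(w=1)}
step 3: add edge 1-2 (w=4); MST = {1-2(w=4) 1-4(w=9) 3-4(w=1)}
step 4: add edge 0-1 (w=7); MST = {0-1(w=7) 1-2(w=4) 1-4(w=9) 3-4(w=1)}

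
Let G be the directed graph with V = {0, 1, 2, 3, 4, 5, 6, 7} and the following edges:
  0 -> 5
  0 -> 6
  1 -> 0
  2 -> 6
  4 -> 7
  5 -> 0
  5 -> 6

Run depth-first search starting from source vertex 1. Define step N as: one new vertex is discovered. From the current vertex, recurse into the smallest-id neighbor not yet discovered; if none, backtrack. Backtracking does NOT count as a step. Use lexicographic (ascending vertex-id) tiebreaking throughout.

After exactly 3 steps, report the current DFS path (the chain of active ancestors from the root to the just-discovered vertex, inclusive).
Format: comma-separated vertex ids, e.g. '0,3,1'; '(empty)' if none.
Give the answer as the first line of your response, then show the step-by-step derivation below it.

1,0,5

step 1: discover 1; path=1; order=1
step 2: discover 0; path=1>0; order=1,0
step 3: discover 5; path=1>0>5; order=1,0,5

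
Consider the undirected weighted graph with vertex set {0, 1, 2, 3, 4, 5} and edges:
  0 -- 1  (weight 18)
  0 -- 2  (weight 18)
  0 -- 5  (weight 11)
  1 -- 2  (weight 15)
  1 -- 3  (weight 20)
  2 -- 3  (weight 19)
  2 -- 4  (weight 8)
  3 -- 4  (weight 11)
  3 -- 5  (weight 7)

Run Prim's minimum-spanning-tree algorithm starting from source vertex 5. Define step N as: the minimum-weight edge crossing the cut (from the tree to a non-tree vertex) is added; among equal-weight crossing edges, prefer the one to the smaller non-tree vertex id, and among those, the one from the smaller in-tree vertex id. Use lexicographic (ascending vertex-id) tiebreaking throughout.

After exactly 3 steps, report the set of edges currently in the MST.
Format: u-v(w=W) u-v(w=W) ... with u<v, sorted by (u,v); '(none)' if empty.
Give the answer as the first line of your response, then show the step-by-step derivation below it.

0-5(w=11) 3-4(w=11) 3-5(w=7)

step 1: add edge 3-5 (w=7); MST = {3-5(w=7)}
step 2: add edge 0-5 (w=11); MST = {0-5(w=11) 3-5(w=7)}
step 3: add edge 3-4 (w=11); MST = {0-5(w=11) 3-4(w=11) 3-5(w=7)}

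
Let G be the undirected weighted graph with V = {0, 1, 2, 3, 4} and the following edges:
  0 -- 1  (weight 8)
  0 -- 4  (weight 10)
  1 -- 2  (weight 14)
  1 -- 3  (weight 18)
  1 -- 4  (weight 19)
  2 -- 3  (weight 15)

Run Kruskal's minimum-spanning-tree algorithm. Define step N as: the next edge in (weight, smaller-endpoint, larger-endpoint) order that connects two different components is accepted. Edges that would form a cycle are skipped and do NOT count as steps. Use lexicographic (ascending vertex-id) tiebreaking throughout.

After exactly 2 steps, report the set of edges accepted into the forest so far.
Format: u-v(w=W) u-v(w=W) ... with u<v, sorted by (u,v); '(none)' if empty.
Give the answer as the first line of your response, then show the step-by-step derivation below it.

0-1(w=8) 0-4(w=10)

step 1: add edge 0-1 (w=8); MST = {0-1(w=8)}
step 2: add edge 0-4 (w=10); MST = {0-1(w=8) 0-4(w=10)}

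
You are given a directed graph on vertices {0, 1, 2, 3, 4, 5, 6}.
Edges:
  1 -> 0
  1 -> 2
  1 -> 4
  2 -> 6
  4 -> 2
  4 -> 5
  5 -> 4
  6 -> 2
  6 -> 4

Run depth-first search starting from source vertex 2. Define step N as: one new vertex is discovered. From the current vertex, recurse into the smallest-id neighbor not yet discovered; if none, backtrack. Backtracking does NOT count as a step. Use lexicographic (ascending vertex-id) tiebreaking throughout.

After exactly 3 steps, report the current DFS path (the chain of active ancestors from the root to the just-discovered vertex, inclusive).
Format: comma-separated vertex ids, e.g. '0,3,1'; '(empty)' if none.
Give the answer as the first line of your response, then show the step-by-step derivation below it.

2,6,4

step 1: discover 2; path=2; order=2
step 2: discover 6; path=2>6; order=2,6
step 3: discover 4; path=2>6>4; order=2,6,4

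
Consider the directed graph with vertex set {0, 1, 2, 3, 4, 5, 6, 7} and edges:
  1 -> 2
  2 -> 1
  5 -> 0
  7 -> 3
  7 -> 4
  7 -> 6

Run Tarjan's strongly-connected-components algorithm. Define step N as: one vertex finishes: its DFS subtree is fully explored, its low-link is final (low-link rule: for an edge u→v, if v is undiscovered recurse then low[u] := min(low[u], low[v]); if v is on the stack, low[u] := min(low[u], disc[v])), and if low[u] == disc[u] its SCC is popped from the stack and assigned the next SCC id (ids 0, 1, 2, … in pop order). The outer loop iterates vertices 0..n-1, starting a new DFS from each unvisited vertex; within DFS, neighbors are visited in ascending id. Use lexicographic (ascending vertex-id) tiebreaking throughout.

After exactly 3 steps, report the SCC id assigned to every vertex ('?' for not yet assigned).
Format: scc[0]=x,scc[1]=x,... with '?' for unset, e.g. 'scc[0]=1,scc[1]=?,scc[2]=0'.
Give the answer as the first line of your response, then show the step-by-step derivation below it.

scc[0]=0,scc[1]=1,scc[2]=1,scc[3]=?,scc[4]=?,scc[5]=?,scc[6]=?,scc[7]=?

step 1: low=(low[0]=0,low[1]=?,low[2]=?,low[3]=?,low[4]=?,low[5]=?,low[6]=?,low[7]=?); scc=(scc[0]=0,scc[1]=?,scc[2]=?,scc[3]=?,scc[4]=?,scc[5]=?,scc[6]=?,scc[7]=?)
step 2: low=(low[0]=0,low[1]=1,low[2]=1,low[3]=?,low[4]=?,low[5]=?,low[6]=?,low[7]=?); scc=(scc[0]=0,scc[1]=?,scc[2]=?,scc[3]=?,scc[4]=?,scc[5]=?,scc[6]=?,scc[7]=?)
step 3: low=(low[0]=0,low[1]=1,low[2]=1,low[3]=?,low[4]=?,low[5]=?,low[6]=?,low[7]=?); scc=(scc[0]=0,scc[1]=1,scc[2]=1,scc[3]=?,scc[4]=?,scc[5]=?,scc[6]=?,scc[7]=?)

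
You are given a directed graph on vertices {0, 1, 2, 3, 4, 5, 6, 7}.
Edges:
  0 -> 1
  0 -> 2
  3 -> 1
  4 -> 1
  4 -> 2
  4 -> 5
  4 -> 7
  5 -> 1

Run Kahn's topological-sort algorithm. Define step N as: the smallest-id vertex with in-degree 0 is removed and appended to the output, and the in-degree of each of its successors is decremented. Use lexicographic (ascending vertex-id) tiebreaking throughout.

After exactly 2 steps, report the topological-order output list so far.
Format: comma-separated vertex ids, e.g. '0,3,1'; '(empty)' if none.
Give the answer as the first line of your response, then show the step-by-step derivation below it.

0,3

step 1: output 0; order=[0]; indeg=(0,3,1,0,0,1,0,1)
step 2: output 3; order=[0,3]; indeg=(0,2,1,0,0,1,0,1)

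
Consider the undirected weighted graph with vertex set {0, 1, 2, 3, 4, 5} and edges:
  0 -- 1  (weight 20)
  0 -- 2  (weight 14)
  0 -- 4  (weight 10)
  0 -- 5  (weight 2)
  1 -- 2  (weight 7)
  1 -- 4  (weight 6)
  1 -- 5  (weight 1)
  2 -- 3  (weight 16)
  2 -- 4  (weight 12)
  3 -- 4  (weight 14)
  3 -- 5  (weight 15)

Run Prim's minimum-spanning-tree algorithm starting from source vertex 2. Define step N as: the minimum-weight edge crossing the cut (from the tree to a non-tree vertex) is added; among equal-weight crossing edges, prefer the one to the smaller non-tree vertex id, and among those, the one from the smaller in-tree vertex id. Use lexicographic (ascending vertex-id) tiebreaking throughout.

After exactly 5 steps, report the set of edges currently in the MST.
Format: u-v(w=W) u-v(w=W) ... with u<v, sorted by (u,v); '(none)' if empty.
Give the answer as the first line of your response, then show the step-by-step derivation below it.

0-5(w=2) 1-2(w=7) 1-4(w=6) 1-5(w=1) 3-4(w=14)

step 1: add edge 1-2 (w=7); MST = {1-2(w=7)}
step 2: add edge 1-5 (w=1); MST = {1-2(w=7) 1-5(w=1)}
step 3: add edge 0-5 (w=2); MST = {0-5(w=2) 1-2(w=7) 1-5(w=1)}
step 4: add edge 1-4 (w=6); MST = {0-5(w=2) 1-2(w=7) 1-4(w=6) 1-5(w=1)}
step 5: add edge 3-4 (w=14); MST = {0-5(w=2) 1-2(w=7) 1-4(w=6) 1-5(w=1) 3-4(w=14)}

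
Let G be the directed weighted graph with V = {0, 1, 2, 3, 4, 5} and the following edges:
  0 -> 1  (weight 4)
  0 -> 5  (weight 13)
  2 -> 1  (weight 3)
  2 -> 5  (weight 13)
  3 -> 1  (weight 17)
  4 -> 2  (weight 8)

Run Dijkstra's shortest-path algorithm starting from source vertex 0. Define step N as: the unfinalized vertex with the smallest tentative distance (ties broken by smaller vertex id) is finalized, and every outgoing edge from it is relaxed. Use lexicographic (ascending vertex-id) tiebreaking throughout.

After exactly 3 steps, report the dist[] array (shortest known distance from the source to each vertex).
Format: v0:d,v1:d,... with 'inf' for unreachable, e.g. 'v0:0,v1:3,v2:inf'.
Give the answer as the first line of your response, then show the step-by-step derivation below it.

v0:0,v1:4,v2:inf,v3:inf,v4:inf,v5:13

step 1: dist = v0:0,v1:4,v2:inf,v3:inf,v4:inf,v5:13
step 2: dist = v0:0,v1:4,v2:inf,v3:inf,v4:inf,v5:13
step 3: dist = v0:0,v1:4,v2:inf,v3:inf,v4:inf,v5:13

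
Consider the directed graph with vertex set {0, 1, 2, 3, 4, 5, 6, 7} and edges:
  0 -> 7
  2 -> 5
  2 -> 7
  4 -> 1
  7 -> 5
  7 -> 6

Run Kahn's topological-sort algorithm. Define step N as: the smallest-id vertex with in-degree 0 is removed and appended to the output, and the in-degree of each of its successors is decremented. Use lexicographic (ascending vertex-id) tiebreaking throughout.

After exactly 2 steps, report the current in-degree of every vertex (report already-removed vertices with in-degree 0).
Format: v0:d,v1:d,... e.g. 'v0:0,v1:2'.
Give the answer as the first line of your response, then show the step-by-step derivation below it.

v0:0,v1:1,v2:0,v3:0,v4:0,v5:1,v6:1,v7:0

step 1: output 0; order=[0]; indeg=(0,1,0,0,0,2,1,1)
step 2: output 2; order=[0,2]; indeg=(0,1,0,0,0,1,1,0)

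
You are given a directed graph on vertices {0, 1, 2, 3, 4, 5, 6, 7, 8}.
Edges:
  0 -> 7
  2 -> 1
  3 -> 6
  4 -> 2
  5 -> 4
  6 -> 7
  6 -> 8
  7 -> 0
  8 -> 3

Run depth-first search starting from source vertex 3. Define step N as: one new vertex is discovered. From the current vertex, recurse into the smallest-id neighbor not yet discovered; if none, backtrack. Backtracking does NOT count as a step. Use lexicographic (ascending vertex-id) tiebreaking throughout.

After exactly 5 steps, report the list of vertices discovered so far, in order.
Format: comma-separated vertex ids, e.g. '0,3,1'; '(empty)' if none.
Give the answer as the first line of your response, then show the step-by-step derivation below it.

3,6,7,0,8

step 1: discover 3; path=3; order=3
step 2: discover 6; path=3>6; order=3,6
step 3: discover 7; path=3>6>7; order=3,6,7
step 4: discover 0; path=3>6>7>0; order=3,6,7,0
step 5: discover 8; path=3>6>8; order=3,6,7,0,8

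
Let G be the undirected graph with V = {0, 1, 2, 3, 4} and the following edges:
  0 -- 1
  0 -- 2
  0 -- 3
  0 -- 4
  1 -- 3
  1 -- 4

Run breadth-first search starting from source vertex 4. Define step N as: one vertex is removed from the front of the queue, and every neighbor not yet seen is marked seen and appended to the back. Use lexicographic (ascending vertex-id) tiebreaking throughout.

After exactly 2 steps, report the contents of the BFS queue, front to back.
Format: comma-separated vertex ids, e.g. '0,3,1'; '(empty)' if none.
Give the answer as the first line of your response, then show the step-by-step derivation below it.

1,2,3

step 1: dequeue 4; queue=[0,1]; order=4
step 2: dequeue 0; queue=[1,2,3]; order=4,0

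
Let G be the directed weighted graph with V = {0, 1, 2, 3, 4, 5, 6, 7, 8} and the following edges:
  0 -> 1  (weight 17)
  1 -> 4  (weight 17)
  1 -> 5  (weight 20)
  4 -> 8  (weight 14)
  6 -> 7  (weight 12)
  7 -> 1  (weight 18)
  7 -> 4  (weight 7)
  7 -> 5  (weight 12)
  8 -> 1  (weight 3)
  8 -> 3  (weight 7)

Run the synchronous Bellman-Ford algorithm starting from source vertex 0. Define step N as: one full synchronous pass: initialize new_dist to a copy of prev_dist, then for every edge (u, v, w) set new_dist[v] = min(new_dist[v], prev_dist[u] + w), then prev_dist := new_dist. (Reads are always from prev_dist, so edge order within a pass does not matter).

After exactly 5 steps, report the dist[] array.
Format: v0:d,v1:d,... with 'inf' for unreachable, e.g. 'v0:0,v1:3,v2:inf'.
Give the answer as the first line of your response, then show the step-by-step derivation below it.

v0:0,v1:17,v2:inf,v3:55,v4:34,v5:37,v6:inf,v7:inf,v8:48

step 1: dist = v0:0,v1:17,v2:inf,v3:inf,v4:inf,v5:inf,v6:inf,v7:inf,v8:inf
step 2: dist = v0:0,v1:17,v2:inf,v3:inf,v4:34,v5:37,v6:inf,v7:inf,v8:inf
step 3: dist = v0:0,v1:17,v2:inf,v3:inf,v4:34,v5:37,v6:inf,v7:inf,v8:48
step 4: dist = v0:0,v1:17,v2:inf,v3:55,v4:34,v5:37,v6:inf,v7:inf,v8:48
step 5: dist = v0:0,v1:17,v2:inf,v3:55,v4:34,v5:37,v6:inf,v7:inf,v8:48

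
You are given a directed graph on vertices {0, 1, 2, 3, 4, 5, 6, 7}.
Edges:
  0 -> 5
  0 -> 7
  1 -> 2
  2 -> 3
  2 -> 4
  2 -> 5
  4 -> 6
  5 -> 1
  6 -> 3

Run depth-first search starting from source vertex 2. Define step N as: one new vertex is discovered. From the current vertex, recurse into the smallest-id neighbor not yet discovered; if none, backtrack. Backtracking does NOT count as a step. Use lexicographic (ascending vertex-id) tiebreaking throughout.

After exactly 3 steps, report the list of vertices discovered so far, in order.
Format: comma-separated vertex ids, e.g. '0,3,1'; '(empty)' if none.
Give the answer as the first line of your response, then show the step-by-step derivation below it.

2,3,4

step 1: discover 2; path=2; order=2
step 2: discover 3; path=2>3; order=2,3
step 3: discover 4; path=2>4; order=2,3,4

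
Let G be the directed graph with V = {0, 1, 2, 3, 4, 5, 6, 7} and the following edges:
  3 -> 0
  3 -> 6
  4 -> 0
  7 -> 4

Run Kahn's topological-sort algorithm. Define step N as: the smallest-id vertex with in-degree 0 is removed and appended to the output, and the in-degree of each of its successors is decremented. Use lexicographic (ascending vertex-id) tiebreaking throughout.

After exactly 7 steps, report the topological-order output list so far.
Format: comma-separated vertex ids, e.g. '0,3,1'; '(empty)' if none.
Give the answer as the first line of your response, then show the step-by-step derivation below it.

1,2,3,5,6,7,4

step 1: output 1; order=[1]; indeg=(2,0,0,0,1,0,1,0)
step 2: output 2; order=[1,2]; indeg=(2,0,0,0,1,0,1,0)
step 3: output 3; order=[1,2,3]; indeg=(1,0,0,0,1,0,0,0)
step 4: output 5; order=[1,2,3,5]; indeg=(1,0,0,0,1,0,0,0)
step 5: output 6; order=[1,2,3,5,6]; indeg=(1,0,0,0,1,0,0,0)
step 6: output 7; order=[1,2,3,5,6,7]; indeg=(1,0,0,0,0,0,0,0)
step 7: output 4; order=[1,2,3,5,6,7,4]; indeg=(0,0,0,0,0,0,0,0)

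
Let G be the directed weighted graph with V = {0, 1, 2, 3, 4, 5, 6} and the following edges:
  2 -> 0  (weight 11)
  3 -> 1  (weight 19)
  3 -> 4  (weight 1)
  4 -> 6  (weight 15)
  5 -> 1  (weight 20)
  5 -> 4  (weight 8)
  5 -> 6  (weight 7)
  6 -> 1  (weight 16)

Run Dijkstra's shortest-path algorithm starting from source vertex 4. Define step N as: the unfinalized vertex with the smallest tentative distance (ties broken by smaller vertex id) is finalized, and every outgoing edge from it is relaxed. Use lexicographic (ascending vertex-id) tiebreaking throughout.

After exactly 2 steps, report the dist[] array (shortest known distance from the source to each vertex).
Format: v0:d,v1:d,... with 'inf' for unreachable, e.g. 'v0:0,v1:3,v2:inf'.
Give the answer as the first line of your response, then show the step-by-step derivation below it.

v0:inf,v1:31,v2:inf,v3:inf,v4:0,v5:inf,v6:15

step 1: dist = v0:inf,v1:inf,v2:inf,v3:inf,v4:0,v5:inf,v6:15
step 2: dist = v0:inf,v1:31,v2:inf,v3:inf,v4:0,v5:inf,v6:15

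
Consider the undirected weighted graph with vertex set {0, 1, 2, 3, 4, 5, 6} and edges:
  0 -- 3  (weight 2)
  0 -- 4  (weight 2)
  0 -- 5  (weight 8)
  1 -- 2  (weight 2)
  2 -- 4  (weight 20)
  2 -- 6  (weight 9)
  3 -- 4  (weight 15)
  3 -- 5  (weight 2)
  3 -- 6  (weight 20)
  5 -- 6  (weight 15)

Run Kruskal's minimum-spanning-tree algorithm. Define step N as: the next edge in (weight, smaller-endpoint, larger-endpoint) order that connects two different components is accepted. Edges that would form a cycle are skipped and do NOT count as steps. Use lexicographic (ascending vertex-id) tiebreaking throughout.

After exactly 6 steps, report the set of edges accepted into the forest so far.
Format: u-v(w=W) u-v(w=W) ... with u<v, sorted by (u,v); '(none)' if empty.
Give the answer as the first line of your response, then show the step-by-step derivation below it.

0-3(w=2) 0-4(w=2) 1-2(w=2) 2-6(w=9) 3-5(w=2) 5-6(w=15)

step 1: add edge 0-3 (w=2); MST = {0-3(w=2)}
step 2: add edge 0-4 (w=2); MST = {0-3(w=2) 0-4(w=2)}
step 3: add edge 1-2 (w=2); MST = {0-3(w=2) 0-4(w=2) 1-2(w=2)}
step 4: add edge 3-5 (w=2); MST = {0-3(w=2) 0-4(w=2) 1-2(w=2) 3-5(w=2)}
step 5: add edge 2-6 (w=9); MST = {0-3(w=2) 0-4(w=2) 1-2(w=2) 2-6(w=9) 3-5(w=2)}
step 6: add edge 5-6 (w=15); MST = {0-3(w=2) 0-4(w=2) 1-2(w=2) 2-6(w=9) 3-5(w=2) 5-6(w=15)}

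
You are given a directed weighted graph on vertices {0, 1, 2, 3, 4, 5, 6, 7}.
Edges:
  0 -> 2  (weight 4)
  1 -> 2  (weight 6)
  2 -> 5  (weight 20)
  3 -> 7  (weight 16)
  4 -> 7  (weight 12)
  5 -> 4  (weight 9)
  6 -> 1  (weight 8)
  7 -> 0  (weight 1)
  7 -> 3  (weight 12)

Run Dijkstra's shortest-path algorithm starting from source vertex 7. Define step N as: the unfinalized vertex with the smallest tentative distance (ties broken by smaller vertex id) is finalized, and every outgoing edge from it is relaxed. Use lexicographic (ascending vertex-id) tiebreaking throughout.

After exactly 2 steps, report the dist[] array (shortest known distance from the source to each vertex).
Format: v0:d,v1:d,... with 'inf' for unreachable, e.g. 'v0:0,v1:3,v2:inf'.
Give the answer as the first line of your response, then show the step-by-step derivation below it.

v0:1,v1:inf,v2:5,v3:12,v4:inf,v5:inf,v6:inf,v7:0

step 1: dist = v0:1,v1:inf,v2:inf,v3:12,v4:inf,v5:inf,v6:inf,v7:0
step 2: dist = v0:1,v1:inf,v2:5,v3:12,v4:inf,v5:inf,v6:inf,v7:0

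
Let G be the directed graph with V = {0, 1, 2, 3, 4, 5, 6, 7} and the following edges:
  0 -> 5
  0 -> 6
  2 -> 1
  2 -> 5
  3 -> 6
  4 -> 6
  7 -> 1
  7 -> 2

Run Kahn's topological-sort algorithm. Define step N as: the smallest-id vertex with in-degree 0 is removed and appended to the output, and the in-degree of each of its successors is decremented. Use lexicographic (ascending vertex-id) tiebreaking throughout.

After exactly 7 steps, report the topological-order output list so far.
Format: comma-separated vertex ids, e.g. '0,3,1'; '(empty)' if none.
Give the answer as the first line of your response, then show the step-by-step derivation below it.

0,3,4,6,7,2,1

step 1: output 0; order=[0]; indeg=(0,2,1,0,0,1,2,0)
step 2: output 3; order=[0,3]; indeg=(0,2,1,0,0,1,1,0)
step 3: output 4; order=[0,3,4]; indeg=(0,2,1,0,0,1,0,0)
step 4: output 6; order=[0,3,4,6]; indeg=(0,2,1,0,0,1,0,0)
step 5: output 7; order=[0,3,4,6,7]; indeg=(0,1,0,0,0,1,0,0)
step 6: output 2; order=[0,3,4,6,7,2]; indeg=(0,0,0,0,0,0,0,0)
step 7: output 1; order=[0,3,4,6,7,2,1]; indeg=(0,0,0,0,0,0,0,0)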